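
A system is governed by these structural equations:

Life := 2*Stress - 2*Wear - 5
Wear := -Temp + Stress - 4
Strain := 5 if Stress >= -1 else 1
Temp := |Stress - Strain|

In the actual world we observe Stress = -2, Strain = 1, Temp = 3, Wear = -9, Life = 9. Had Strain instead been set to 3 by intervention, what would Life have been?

do(Strain=3) replaces the equation Strain := 5 if Stress >= -1 else 1 with the constant Strain = 3.
Temp = |Stress - Strain|  [with Stress=-2, Strain=3]  = 5
Wear = -Temp + Stress - 4  [with Temp=5, Stress=-2]  = -11
Life = 2*Stress - 2*Wear - 5  [with Stress=-2, Wear=-11]  = 13

13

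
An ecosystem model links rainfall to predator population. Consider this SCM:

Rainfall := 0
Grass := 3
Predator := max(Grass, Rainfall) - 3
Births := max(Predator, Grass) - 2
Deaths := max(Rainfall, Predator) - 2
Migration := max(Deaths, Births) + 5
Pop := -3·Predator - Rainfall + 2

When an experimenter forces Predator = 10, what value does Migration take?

The intervention breaks the incoming arrows to Predator: Predator := max(Grass, Rainfall) - 3 no longer applies, and Predator = 10.
Births = max(Predator, Grass) - 2  [with Predator=10, Grass=3]  = 8
Deaths = max(Rainfall, Predator) - 2  [with Rainfall=0, Predator=10]  = 8
Migration = max(Deaths, Births) + 5  [with Deaths=8, Births=8]  = 13

13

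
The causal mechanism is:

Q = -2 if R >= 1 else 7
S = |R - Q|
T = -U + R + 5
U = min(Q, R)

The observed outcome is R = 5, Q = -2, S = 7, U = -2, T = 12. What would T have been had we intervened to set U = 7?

3

Intervening sets U = 7 and removes its equation (U = min(Q, R)).
T = -U + R + 5  [with U=7, R=5]  = 3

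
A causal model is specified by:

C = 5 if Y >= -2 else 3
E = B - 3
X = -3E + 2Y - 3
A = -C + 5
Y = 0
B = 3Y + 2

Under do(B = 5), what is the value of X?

-9

Under do(B=5), the mechanism B = 3Y + 2 is discarded; B is fixed at 5.
E = B - 3  [with B=5]  = 2
X = -3E + 2Y - 3  [with E=2, Y=0]  = -9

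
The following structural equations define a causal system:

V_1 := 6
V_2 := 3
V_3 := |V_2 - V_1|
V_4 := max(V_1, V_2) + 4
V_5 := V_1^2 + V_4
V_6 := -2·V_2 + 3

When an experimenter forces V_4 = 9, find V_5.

Intervening sets V_4 = 9 and removes its equation (V_4 := max(V_1, V_2) + 4).
V_5 = V_1^2 + V_4  [with V_1=6, V_4=9]  = 45

45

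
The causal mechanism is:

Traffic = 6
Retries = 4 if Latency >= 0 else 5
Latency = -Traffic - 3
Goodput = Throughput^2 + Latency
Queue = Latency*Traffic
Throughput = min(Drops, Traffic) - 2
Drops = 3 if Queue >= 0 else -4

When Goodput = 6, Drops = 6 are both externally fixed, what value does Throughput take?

Setting Goodput = 6, Drops = 6 by intervention discards those variables' equations.
Throughput = min(Drops, Traffic) - 2  [with Drops=6, Traffic=6]  = 4

4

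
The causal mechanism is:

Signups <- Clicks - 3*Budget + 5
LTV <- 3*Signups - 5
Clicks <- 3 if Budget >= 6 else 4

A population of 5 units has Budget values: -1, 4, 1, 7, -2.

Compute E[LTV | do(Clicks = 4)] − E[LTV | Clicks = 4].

-11.7

Every unit gets Clicks=4 under the intervention. LTV values become 31, -14, 13, -41, 40; E[LTV|do(Clicks=4)] = 5.8.
Conditioning on Clicks=4 selects the 4 unit(s) with Budget ∈ {-1, 4, 1, -2}. Their LTV values: 31, -14, 13, 40. Mean = 17.5.
Difference = 5.8 − 17.5 = -11.7.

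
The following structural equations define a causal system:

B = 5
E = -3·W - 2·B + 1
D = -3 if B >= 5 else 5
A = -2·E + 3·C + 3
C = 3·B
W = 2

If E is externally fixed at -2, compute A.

Under do(E=-2), the mechanism E = -3·W - 2·B + 1 is discarded; E is fixed at -2.
C = 3·B  [with B=5]  = 15
A = -2·E + 3·C + 3  [with E=-2, C=15]  = 52

52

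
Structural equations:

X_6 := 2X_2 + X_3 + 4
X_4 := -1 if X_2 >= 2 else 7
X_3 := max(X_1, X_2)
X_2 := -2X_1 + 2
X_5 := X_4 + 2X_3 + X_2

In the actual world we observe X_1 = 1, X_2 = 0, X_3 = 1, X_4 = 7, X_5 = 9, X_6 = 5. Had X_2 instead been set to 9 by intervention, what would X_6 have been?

31

Under do(X_2=9), the mechanism X_2 := -2X_1 + 2 is discarded; X_2 is fixed at 9.
X_3 = max(X_1, X_2)  [with X_1=1, X_2=9]  = 9
X_6 = 2X_2 + X_3 + 4  [with X_2=9, X_3=9]  = 31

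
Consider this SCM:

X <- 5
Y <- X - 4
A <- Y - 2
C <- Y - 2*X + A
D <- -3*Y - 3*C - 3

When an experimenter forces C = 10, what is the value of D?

-36

Intervening sets C = 10 and removes its equation (C <- Y - 2*X + A).
Y = X - 4  [with X=5]  = 1
D = -3*Y - 3*C - 3  [with Y=1, C=10]  = -36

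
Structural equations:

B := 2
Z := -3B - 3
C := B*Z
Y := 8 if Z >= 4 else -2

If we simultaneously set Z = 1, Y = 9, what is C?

2

The joint intervention fixes Z = 1, Y = 9, removing each variable's own equation.
C = B*Z  [with B=2, Z=1]  = 2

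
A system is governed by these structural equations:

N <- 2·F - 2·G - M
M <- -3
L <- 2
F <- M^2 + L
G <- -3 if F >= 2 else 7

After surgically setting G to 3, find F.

11

Under do(G=3), the mechanism G <- -3 if F >= 2 else 7 is discarded; G is fixed at 3.
Since F is not a descendant of the intervened variable, it is unaffected.
F = M^2 + L  [with M=-3, L=2]  = 11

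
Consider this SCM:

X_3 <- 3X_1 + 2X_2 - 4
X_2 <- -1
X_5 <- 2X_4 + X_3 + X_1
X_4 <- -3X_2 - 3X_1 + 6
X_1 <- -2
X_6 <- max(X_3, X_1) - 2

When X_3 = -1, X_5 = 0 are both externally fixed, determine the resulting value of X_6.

Setting X_3 = -1, X_5 = 0 by intervention discards those variables' equations.
X_6 = max(X_3, X_1) - 2  [with X_3=-1, X_1=-2]  = -3

-3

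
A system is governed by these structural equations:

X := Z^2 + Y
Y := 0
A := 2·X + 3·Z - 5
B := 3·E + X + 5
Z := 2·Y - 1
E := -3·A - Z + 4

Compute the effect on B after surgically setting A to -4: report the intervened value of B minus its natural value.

Under do(A=-4), the mechanism A := 2·X + 3·Z - 5 is discarded; A is fixed at -4.
Z = 2·Y - 1  [with Y=0]  = -1
X = Z^2 + Y  [with Z=-1, Y=0]  = 1
E = -3·A - Z + 4  [with A=-4, Z=-1]  = 17
B = 3·E + X + 5  [with E=17, X=1]  = 57
Without intervention: Z = 2·Y - 1  [with Y=0]  = -1; X = Z^2 + Y  [with Z=-1, Y=0]  = 1; A = 2·X + 3·Z - 5  [with X=1, Z=-1]  = -6; E = -3·A - Z + 4  [with A=-6, Z=-1]  = 23; B = 3·E + X + 5  [with E=23, X=1]  = 75.
Change = 57 − 75 = -18.

-18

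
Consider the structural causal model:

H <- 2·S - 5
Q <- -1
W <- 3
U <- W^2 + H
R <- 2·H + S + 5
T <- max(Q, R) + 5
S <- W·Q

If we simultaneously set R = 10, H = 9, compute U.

18

Setting R = 10, H = 9 by intervention discards those variables' equations.
U = W^2 + H  [with W=3, H=9]  = 18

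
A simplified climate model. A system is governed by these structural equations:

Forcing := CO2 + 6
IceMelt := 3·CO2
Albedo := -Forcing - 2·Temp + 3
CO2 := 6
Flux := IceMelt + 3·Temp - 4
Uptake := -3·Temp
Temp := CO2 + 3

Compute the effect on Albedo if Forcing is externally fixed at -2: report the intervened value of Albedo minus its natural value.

14

do(Forcing=-2) replaces the equation Forcing := CO2 + 6 with the constant Forcing = -2.
Temp = CO2 + 3  [with CO2=6]  = 9
Albedo = -Forcing - 2·Temp + 3  [with Forcing=-2, Temp=9]  = -13
Without intervention: Forcing = CO2 + 6  [with CO2=6]  = 12; Temp = CO2 + 3  [with CO2=6]  = 9; Albedo = -Forcing - 2·Temp + 3  [with Forcing=12, Temp=9]  = -27.
Change = -13 − (-27) = 14.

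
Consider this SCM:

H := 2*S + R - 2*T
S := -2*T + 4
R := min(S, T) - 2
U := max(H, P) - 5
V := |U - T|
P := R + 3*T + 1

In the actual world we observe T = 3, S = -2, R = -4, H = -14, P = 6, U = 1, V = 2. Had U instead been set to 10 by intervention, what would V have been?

Intervening sets U = 10 and removes its equation (U := max(H, P) - 5).
V = |U - T|  [with U=10, T=3]  = 7

7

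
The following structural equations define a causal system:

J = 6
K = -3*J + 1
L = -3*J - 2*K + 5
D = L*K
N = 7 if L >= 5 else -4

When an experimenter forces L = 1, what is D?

The intervention breaks the incoming arrows to L: L = -3*J - 2*K + 5 no longer applies, and L = 1.
K = -3*J + 1  [with J=6]  = -17
D = L*K  [with L=1, K=-17]  = -17

-17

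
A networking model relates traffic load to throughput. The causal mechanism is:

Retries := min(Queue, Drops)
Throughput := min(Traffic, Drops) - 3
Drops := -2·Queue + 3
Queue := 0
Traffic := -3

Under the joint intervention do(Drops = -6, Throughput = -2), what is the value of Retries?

The joint intervention fixes Drops = -6, Throughput = -2, removing each variable's own equation.
Retries = min(Queue, Drops)  [with Queue=0, Drops=-6]  = -6

-6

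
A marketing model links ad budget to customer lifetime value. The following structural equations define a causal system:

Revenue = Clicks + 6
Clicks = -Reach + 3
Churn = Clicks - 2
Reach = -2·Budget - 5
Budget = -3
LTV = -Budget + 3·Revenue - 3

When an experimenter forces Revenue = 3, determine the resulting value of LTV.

The intervention breaks the incoming arrows to Revenue: Revenue = Clicks + 6 no longer applies, and Revenue = 3.
LTV = -Budget + 3·Revenue - 3  [with Budget=-3, Revenue=3]  = 9

9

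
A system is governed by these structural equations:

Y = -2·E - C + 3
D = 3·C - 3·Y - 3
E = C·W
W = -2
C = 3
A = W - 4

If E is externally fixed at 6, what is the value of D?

do(E=6) replaces the equation E = C·W with the constant E = 6.
Y = -2·E - C + 3  [with E=6, C=3]  = -12
D = 3·C - 3·Y - 3  [with C=3, Y=-12]  = 42

42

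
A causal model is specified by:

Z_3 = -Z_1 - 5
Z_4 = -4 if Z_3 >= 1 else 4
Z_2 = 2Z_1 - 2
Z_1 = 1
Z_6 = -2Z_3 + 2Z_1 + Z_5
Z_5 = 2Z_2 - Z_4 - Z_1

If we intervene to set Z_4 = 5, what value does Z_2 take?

0

The intervention breaks the incoming arrows to Z_4: Z_4 = -4 if Z_3 >= 1 else 4 no longer applies, and Z_4 = 5.
Since Z_2 is not a descendant of the intervened variable, it is unaffected.
Z_2 = 2Z_1 - 2  [with Z_1=1]  = 0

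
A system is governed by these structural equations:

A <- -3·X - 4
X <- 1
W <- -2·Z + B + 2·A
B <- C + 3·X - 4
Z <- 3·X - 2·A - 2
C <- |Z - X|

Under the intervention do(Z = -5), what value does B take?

do(Z=-5) replaces the equation Z <- 3·X - 2·A - 2 with the constant Z = -5.
C = |Z - X|  [with Z=-5, X=1]  = 6
B = C + 3·X - 4  [with C=6, X=1]  = 5

5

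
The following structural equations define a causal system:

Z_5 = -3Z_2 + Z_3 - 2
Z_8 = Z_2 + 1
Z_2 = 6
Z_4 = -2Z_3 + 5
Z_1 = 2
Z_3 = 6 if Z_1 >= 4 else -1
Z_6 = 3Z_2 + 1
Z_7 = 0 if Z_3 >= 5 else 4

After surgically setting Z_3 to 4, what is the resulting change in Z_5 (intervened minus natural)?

5

do(Z_3=4) replaces the equation Z_3 = 6 if Z_1 >= 4 else -1 with the constant Z_3 = 4.
Z_5 = -3Z_2 + Z_3 - 2  [with Z_2=6, Z_3=4]  = -16
Without intervention: Z_3 = 6 if Z_1 >= 4 else -1  [with Z_1=2]  = -1; Z_5 = -3Z_2 + Z_3 - 2  [with Z_2=6, Z_3=-1]  = -21.
Change = -16 − (-21) = 5.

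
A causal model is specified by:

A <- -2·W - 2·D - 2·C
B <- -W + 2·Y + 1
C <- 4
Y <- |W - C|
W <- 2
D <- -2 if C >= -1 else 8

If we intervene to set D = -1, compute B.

3

Under do(D=-1), the mechanism D <- -2 if C >= -1 else 8 is discarded; D is fixed at -1.
Since B is not a descendant of the intervened variable, it is unaffected.
Y = |W - C|  [with W=2, C=4]  = 2
B = -W + 2·Y + 1  [with W=2, Y=2]  = 3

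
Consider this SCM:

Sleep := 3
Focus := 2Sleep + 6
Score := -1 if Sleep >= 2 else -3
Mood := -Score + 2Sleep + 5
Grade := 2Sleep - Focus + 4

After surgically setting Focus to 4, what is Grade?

6

do(Focus=4) replaces the equation Focus := 2Sleep + 6 with the constant Focus = 4.
Grade = 2Sleep - Focus + 4  [with Sleep=3, Focus=4]  = 6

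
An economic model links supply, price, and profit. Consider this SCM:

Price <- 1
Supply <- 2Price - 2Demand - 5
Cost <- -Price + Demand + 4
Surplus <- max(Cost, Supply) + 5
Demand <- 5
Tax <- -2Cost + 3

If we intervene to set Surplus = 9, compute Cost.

8

do(Surplus=9) replaces the equation Surplus <- max(Cost, Supply) + 5 with the constant Surplus = 9.
No directed path runs from Surplus to Cost, so Cost keeps its natural value.
Cost = -Price + Demand + 4  [with Price=1, Demand=5]  = 8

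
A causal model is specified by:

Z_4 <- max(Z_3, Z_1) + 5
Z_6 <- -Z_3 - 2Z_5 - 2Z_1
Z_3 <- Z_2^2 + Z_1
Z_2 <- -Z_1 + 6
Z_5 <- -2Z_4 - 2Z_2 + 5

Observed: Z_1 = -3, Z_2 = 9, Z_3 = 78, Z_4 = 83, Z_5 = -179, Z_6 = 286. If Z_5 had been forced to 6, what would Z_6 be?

-84

The intervention breaks the incoming arrows to Z_5: Z_5 <- -2Z_4 - 2Z_2 + 5 no longer applies, and Z_5 = 6.
Z_2 = -Z_1 + 6  [with Z_1=-3]  = 9
Z_3 = Z_2^2 + Z_1  [with Z_2=9, Z_1=-3]  = 78
Z_6 = -Z_3 - 2Z_5 - 2Z_1  [with Z_3=78, Z_5=6, Z_1=-3]  = -84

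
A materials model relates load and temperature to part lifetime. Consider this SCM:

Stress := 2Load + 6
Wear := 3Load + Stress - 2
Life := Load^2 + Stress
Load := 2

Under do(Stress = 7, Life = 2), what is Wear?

The joint intervention fixes Stress = 7, Life = 2, removing each variable's own equation.
Wear = 3Load + Stress - 2  [with Load=2, Stress=7]  = 11

11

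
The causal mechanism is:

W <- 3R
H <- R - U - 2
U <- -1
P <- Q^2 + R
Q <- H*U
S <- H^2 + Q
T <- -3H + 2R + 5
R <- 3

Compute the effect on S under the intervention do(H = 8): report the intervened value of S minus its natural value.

The intervention breaks the incoming arrows to H: H <- R - U - 2 no longer applies, and H = 8.
Q = H*U  [with H=8, U=-1]  = -8
S = H^2 + Q  [with H=8, Q=-8]  = 56
Without intervention: H = R - U - 2  [with R=3, U=-1]  = 2; Q = H*U  [with H=2, U=-1]  = -2; S = H^2 + Q  [with H=2, Q=-2]  = 2.
Change = 56 − 2 = 54.

54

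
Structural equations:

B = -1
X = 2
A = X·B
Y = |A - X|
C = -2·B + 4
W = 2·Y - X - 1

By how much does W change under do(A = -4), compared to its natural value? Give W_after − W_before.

The intervention breaks the incoming arrows to A: A = X·B no longer applies, and A = -4.
Y = |A - X|  [with A=-4, X=2]  = 6
W = 2·Y - X - 1  [with Y=6, X=2]  = 9
Without intervention: A = X·B  [with X=2, B=-1]  = -2; Y = |A - X|  [with A=-2, X=2]  = 4; W = 2·Y - X - 1  [with Y=4, X=2]  = 5.
Change = 9 − 5 = 4.

4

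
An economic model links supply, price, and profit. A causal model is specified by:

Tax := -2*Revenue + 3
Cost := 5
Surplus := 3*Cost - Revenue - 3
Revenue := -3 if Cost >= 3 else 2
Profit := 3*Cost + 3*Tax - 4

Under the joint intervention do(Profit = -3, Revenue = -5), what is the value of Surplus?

17

The joint intervention fixes Profit = -3, Revenue = -5, removing each variable's own equation.
Surplus = 3*Cost - Revenue - 3  [with Cost=5, Revenue=-5]  = 17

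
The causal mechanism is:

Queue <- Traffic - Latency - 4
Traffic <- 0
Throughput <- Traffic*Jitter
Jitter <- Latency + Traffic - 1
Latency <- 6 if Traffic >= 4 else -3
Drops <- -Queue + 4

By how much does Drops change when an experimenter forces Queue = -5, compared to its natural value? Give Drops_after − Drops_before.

The intervention breaks the incoming arrows to Queue: Queue <- Traffic - Latency - 4 no longer applies, and Queue = -5.
Drops = -Queue + 4  [with Queue=-5]  = 9
Without intervention: Latency = 6 if Traffic >= 4 else -3  [with Traffic=0]  = -3; Queue = Traffic - Latency - 4  [with Traffic=0, Latency=-3]  = -1; Drops = -Queue + 4  [with Queue=-1]  = 5.
Change = 9 − 5 = 4.

4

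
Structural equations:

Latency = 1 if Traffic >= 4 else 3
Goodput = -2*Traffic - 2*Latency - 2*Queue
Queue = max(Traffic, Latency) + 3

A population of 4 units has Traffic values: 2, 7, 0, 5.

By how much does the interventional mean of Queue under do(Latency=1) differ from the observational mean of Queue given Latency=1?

-2.25

Every unit gets Latency=1 under the intervention. Queue values become 5, 10, 4, 8; E[Queue|do(Latency=1)] = 6.75.
E[Queue|Latency=1] averages over only the 2 units with Latency=1 (Traffic = 7, 5): Queue = 10, 8, mean 9.
Difference = 6.75 − 9 = -2.25.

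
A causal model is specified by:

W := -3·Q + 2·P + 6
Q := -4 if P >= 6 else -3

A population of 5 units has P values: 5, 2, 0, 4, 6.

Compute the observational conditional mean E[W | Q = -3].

20.5

Conditioning on Q=-3 selects the 4 unit(s) with P ∈ {5, 2, 0, 4}. Their W values: 25, 19, 15, 23. Mean = 20.5.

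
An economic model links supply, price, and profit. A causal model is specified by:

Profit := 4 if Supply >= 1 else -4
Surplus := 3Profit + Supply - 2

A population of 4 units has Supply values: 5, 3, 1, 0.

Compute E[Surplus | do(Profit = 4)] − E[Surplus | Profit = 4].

do(Profit=4) breaks Profit's dependence on Supply. With Profit=4 fixed, Surplus across the units is 15, 13, 11, 10, mean 12.25.
Observing Profit=4 restricts to units where Profit's equation naturally yields 4: Supply ∈ {5, 3, 1}. In that subpopulation Surplus = 15, 13, 11, mean 13.
Difference = 12.25 − 13 = -0.75.

-0.75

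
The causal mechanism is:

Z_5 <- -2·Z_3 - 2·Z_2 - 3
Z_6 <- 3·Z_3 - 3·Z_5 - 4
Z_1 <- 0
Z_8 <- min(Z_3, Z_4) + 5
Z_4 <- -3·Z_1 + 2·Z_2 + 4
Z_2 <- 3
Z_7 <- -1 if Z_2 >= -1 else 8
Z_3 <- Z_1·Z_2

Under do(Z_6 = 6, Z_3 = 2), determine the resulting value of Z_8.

7

Setting Z_6 = 6, Z_3 = 2 by intervention discards those variables' equations.
Z_4 = -3·Z_1 + 2·Z_2 + 4  [with Z_1=0, Z_2=3]  = 10
Z_8 = min(Z_3, Z_4) + 5  [with Z_3=2, Z_4=10]  = 7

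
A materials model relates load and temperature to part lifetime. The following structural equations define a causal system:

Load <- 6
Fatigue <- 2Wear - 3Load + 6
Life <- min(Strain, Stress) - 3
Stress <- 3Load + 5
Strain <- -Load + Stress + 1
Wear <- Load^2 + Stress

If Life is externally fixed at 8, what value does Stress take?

do(Life=8) replaces the equation Life <- min(Strain, Stress) - 3 with the constant Life = 8.
Stress is not downstream of the intervention, so its value is determined by the original equations.
Stress = 3Load + 5  [with Load=6]  = 23

23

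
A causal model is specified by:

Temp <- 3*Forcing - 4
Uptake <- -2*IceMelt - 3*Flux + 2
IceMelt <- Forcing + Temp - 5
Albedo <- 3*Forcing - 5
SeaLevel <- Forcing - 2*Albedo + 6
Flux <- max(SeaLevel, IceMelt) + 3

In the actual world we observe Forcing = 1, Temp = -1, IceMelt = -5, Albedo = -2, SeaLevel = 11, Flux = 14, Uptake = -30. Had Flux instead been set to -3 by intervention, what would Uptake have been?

21

Intervening sets Flux = -3 and removes its equation (Flux <- max(SeaLevel, IceMelt) + 3).
Temp = 3*Forcing - 4  [with Forcing=1]  = -1
IceMelt = Forcing + Temp - 5  [with Forcing=1, Temp=-1]  = -5
Uptake = -2*IceMelt - 3*Flux + 2  [with IceMelt=-5, Flux=-3]  = 21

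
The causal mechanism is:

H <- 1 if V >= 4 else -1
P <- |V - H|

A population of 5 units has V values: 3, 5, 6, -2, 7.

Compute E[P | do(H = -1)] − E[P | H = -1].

2.7

Under do(H=-1), H's equation is replaced by H=-1 for every unit. Per-unit P: 4, 6, 7, 1, 8. Mean = 5.2.
E[P|H=-1] averages over only the 2 units with H=-1 (V = 3, -2): P = 4, 1, mean 2.5.
Difference = 5.2 − 2.5 = 2.7.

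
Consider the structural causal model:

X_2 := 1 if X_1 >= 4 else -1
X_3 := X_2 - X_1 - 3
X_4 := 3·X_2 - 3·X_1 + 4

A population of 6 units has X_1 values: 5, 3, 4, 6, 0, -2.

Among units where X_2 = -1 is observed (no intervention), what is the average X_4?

Observing X_2=-1 restricts to units where X_2's equation naturally yields -1: X_1 ∈ {3, 0, -2}. In that subpopulation X_4 = -8, 1, 7, mean 0.

0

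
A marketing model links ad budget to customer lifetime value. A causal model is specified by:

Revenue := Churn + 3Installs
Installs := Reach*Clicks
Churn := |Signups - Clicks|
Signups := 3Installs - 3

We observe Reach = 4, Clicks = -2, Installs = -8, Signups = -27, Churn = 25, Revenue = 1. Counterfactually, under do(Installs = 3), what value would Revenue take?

The intervention breaks the incoming arrows to Installs: Installs := Reach*Clicks no longer applies, and Installs = 3.
Signups = 3Installs - 3  [with Installs=3]  = 6
Churn = |Signups - Clicks|  [with Signups=6, Clicks=-2]  = 8
Revenue = Churn + 3Installs  [with Churn=8, Installs=3]  = 17

17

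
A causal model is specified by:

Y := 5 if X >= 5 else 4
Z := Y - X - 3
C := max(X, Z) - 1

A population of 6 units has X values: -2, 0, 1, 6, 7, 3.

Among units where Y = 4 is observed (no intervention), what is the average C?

1

Observing Y=4 restricts to units where Y's equation naturally yields 4: X ∈ {-2, 0, 1, 3}. In that subpopulation C = 2, 0, 0, 2, mean 1.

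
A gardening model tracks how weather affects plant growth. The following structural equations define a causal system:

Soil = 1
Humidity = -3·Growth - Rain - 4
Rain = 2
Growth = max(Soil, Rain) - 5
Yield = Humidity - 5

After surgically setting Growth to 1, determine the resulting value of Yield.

-14

do(Growth=1) replaces the equation Growth = max(Soil, Rain) - 5 with the constant Growth = 1.
Humidity = -3·Growth - Rain - 4  [with Growth=1, Rain=2]  = -9
Yield = Humidity - 5  [with Humidity=-9]  = -14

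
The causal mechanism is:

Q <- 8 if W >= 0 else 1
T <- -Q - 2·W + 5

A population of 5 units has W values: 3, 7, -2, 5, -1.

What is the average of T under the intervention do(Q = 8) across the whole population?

-7.8

do(Q=8) breaks Q's dependence on W. With Q=8 fixed, T across the units is -9, -17, 1, -13, -1, mean -7.8.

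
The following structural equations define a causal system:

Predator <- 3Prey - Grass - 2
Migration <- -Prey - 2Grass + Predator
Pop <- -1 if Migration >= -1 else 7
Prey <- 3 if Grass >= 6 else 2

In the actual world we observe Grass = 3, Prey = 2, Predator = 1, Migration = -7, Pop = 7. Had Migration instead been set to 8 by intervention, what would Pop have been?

-1

Intervening sets Migration = 8 and removes its equation (Migration <- -Prey - 2Grass + Predator).
Pop = -1 if Migration >= -1 else 7  [with Migration=8]  = -1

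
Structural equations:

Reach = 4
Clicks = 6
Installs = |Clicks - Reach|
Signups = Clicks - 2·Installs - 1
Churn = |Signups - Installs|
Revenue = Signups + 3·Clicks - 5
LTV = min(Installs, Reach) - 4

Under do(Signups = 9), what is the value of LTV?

-2

The intervention breaks the incoming arrows to Signups: Signups = Clicks - 2·Installs - 1 no longer applies, and Signups = 9.
No directed path runs from Signups to LTV, so LTV keeps its natural value.
Installs = |Clicks - Reach|  [with Clicks=6, Reach=4]  = 2
LTV = min(Installs, Reach) - 4  [with Installs=2, Reach=4]  = -2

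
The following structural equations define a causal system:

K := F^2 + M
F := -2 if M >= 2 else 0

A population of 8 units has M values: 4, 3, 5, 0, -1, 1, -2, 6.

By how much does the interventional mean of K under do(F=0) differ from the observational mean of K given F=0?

2.5

Every unit gets F=0 under the intervention. K values become 4, 3, 5, 0, -1, 1, -2, 6; E[K|do(F=0)] = 2.
Observing F=0 restricts to units where F's equation naturally yields 0: M ∈ {0, -1, 1, -2}. In that subpopulation K = 0, -1, 1, -2, mean -0.5.
Difference = 2 − (-0.5) = 2.5.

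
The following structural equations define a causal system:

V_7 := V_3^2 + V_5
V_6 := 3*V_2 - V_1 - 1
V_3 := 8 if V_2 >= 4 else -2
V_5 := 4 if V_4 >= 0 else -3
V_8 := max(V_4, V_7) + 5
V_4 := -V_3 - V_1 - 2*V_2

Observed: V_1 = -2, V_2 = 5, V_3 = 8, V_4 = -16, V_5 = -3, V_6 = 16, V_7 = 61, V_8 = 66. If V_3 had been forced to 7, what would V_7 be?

46

The intervention breaks the incoming arrows to V_3: V_3 := 8 if V_2 >= 4 else -2 no longer applies, and V_3 = 7.
V_4 = -V_3 - V_1 - 2*V_2  [with V_3=7, V_1=-2, V_2=5]  = -15
V_5 = 4 if V_4 >= 0 else -3  [with V_4=-15]  = -3
V_7 = V_3^2 + V_5  [with V_3=7, V_5=-3]  = 46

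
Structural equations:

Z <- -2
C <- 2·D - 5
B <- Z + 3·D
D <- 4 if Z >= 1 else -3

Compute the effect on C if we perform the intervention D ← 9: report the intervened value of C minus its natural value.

Under do(D=9), the mechanism D <- 4 if Z >= 1 else -3 is discarded; D is fixed at 9.
C = 2·D - 5  [with D=9]  = 13
Without intervention: D = 4 if Z >= 1 else -3  [with Z=-2]  = -3; C = 2·D - 5  [with D=-3]  = -11.
Change = 13 − (-11) = 24.

24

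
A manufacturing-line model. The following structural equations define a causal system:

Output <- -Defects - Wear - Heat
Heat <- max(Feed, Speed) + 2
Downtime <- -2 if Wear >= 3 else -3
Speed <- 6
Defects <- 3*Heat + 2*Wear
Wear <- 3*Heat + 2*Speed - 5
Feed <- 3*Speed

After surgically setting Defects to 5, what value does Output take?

The intervention breaks the incoming arrows to Defects: Defects <- 3*Heat + 2*Wear no longer applies, and Defects = 5.
Feed = 3*Speed  [with Speed=6]  = 18
Heat = max(Feed, Speed) + 2  [with Feed=18, Speed=6]  = 20
Wear = 3*Heat + 2*Speed - 5  [with Heat=20, Speed=6]  = 67
Output = -Defects - Wear - Heat  [with Defects=5, Wear=67, Heat=20]  = -92

-92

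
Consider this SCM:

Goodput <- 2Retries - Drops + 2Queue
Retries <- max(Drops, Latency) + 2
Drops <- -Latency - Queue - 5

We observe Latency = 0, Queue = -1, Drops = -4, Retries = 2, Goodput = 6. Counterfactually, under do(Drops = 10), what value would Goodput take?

12

do(Drops=10) replaces the equation Drops <- -Latency - Queue - 5 with the constant Drops = 10.
Retries = max(Drops, Latency) + 2  [with Drops=10, Latency=0]  = 12
Goodput = 2Retries - Drops + 2Queue  [with Retries=12, Drops=10, Queue=-1]  = 12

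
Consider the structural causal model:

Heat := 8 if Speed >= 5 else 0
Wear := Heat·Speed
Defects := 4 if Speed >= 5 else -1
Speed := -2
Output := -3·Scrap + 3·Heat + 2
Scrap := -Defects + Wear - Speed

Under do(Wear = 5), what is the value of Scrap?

8

do(Wear=5) replaces the equation Wear := Heat·Speed with the constant Wear = 5.
Defects = 4 if Speed >= 5 else -1  [with Speed=-2]  = -1
Scrap = -Defects + Wear - Speed  [with Defects=-1, Wear=5, Speed=-2]  = 8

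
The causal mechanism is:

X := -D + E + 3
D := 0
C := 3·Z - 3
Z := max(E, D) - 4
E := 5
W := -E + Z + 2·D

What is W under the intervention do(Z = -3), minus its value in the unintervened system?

Under do(Z=-3), the mechanism Z := max(E, D) - 4 is discarded; Z is fixed at -3.
W = -E + Z + 2·D  [with E=5, Z=-3, D=0]  = -8
Without intervention: Z = max(E, D) - 4  [with E=5, D=0]  = 1; W = -E + Z + 2·D  [with E=5, Z=1, D=0]  = -4.
Change = -8 − (-4) = -4.

-4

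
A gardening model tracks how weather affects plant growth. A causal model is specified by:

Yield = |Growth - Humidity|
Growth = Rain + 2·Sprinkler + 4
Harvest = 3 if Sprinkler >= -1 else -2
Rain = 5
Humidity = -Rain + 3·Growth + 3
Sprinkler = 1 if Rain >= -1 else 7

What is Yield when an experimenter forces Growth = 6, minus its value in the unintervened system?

-10

do(Growth=6) replaces the equation Growth = Rain + 2·Sprinkler + 4 with the constant Growth = 6.
Humidity = -Rain + 3·Growth + 3  [with Rain=5, Growth=6]  = 16
Yield = |Growth - Humidity|  [with Growth=6, Humidity=16]  = 10
Without intervention: Sprinkler = 1 if Rain >= -1 else 7  [with Rain=5]  = 1; Growth = Rain + 2·Sprinkler + 4  [with Rain=5, Sprinkler=1]  = 11; Humidity = -Rain + 3·Growth + 3  [with Rain=5, Growth=11]  = 31; Yield = |Growth - Humidity|  [with Growth=11, Humidity=31]  = 20.
Change = 10 − 20 = -10.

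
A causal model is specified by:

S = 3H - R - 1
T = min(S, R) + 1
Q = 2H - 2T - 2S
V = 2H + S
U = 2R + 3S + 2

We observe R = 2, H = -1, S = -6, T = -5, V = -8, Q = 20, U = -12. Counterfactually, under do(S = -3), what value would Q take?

8

The intervention breaks the incoming arrows to S: S = 3H - R - 1 no longer applies, and S = -3.
T = min(S, R) + 1  [with S=-3, R=2]  = -2
Q = 2H - 2T - 2S  [with H=-1, T=-2, S=-3]  = 8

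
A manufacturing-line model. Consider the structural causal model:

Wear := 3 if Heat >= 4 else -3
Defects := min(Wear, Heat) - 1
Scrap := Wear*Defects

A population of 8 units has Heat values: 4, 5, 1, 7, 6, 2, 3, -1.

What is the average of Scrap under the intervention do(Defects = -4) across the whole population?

The intervention sets Defects=-4 in all 8 units regardless of Heat. Recomputing Scrap per unit gives -12, -12, 12, -12, -12, 12, 12, 12; average 0.

0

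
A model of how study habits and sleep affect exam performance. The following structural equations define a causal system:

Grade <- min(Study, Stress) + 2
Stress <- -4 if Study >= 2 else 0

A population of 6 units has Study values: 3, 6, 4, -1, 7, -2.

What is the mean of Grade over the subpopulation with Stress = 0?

0.5

Observing Stress=0 restricts to units where Stress's equation naturally yields 0: Study ∈ {-1, -2}. In that subpopulation Grade = 1, 0, mean 0.5.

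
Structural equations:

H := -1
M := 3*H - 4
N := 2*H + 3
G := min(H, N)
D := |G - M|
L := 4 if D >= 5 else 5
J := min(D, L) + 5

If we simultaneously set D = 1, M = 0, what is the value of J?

Setting D = 1, M = 0 by intervention discards those variables' equations.
L = 4 if D >= 5 else 5  [with D=1]  = 5
J = min(D, L) + 5  [with D=1, L=5]  = 6

6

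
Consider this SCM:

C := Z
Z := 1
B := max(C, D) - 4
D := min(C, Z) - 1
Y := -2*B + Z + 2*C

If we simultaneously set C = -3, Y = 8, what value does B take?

-7

The joint intervention fixes C = -3, Y = 8, removing each variable's own equation.
D = min(C, Z) - 1  [with C=-3, Z=1]  = -4
B = max(C, D) - 4  [with C=-3, D=-4]  = -7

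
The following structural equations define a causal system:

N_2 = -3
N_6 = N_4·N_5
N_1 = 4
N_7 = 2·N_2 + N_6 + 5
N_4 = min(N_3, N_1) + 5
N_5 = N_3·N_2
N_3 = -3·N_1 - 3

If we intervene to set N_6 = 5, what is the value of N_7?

4

Intervening sets N_6 = 5 and removes its equation (N_6 = N_4·N_5).
N_7 = 2·N_2 + N_6 + 5  [with N_2=-3, N_6=5]  = 4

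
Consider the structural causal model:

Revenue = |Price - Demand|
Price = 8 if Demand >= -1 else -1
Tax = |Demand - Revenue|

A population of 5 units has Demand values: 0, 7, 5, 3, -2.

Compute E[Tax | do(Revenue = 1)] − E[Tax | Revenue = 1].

Under do(Revenue=1), Revenue's equation is replaced by Revenue=1 for every unit. Per-unit Tax: 1, 6, 4, 2, 3. Mean = 3.2.
Conditioning on Revenue=1 selects the 2 unit(s) with Demand ∈ {7, -2}. Their Tax values: 6, 3. Mean = 4.5.
Difference = 3.2 − 4.5 = -1.3.

-1.3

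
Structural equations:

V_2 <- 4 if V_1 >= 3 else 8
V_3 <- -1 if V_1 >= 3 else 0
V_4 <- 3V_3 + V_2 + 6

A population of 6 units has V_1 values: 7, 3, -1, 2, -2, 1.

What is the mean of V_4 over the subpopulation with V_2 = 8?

14

Observing V_2=8 restricts to units where V_2's equation naturally yields 8: V_1 ∈ {-1, 2, -2, 1}. In that subpopulation V_4 = 14, 14, 14, 14, mean 14.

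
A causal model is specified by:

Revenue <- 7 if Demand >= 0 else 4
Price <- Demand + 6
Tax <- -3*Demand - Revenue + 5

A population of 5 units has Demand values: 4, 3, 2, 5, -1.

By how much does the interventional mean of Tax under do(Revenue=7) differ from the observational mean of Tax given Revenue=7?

2.7

Under do(Revenue=7), Revenue's equation is replaced by Revenue=7 for every unit. Per-unit Tax: -14, -11, -8, -17, 1. Mean = -9.8.
Observing Revenue=7 restricts to units where Revenue's equation naturally yields 7: Demand ∈ {4, 3, 2, 5}. In that subpopulation Tax = -14, -11, -8, -17, mean -12.5.
Difference = -9.8 − (-12.5) = 2.7.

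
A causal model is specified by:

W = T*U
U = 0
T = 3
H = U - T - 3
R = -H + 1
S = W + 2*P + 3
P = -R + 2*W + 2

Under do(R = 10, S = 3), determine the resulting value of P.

Under do(R = 10, S = 3), each intervened variable's structural equation is replaced by its fixed value.
W = T*U  [with T=3, U=0]  = 0
P = -R + 2*W + 2  [with R=10, W=0]  = -8

-8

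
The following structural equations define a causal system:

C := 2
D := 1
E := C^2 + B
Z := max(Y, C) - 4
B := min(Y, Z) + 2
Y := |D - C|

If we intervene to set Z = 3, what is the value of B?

3

Intervening sets Z = 3 and removes its equation (Z := max(Y, C) - 4).
Y = |D - C|  [with D=1, C=2]  = 1
B = min(Y, Z) + 2  [with Y=1, Z=3]  = 3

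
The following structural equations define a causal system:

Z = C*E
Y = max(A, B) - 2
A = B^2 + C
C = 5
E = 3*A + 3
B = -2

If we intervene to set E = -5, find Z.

-25

Intervening sets E = -5 and removes its equation (E = 3*A + 3).
Z = C*E  [with C=5, E=-5]  = -25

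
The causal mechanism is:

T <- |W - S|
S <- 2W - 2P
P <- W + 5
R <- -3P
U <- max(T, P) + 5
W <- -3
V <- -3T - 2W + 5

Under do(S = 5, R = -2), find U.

The joint intervention fixes S = 5, R = -2, removing each variable's own equation.
P = W + 5  [with W=-3]  = 2
T = |W - S|  [with W=-3, S=5]  = 8
U = max(T, P) + 5  [with T=8, P=2]  = 13

13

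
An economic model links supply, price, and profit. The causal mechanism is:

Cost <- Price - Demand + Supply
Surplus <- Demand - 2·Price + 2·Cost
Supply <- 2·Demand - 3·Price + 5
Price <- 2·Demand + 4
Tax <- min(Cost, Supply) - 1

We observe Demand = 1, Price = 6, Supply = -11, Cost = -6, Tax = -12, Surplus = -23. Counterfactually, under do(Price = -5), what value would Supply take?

22

The intervention breaks the incoming arrows to Price: Price <- 2·Demand + 4 no longer applies, and Price = -5.
Supply = 2·Demand - 3·Price + 5  [with Demand=1, Price=-5]  = 22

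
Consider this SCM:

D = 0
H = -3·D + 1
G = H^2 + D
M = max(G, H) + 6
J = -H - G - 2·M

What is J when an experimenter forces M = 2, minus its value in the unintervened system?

Intervening sets M = 2 and removes its equation (M = max(G, H) + 6).
H = -3·D + 1  [with D=0]  = 1
G = H^2 + D  [with H=1, D=0]  = 1
J = -H - G - 2·M  [with H=1, G=1, M=2]  = -6
Without intervention: H = -3·D + 1  [with D=0]  = 1; G = H^2 + D  [with H=1, D=0]  = 1; M = max(G, H) + 6  [with G=1, H=1]  = 7; J = -H - G - 2·M  [with H=1, G=1, M=7]  = -16.
Change = -6 − (-16) = 10.

10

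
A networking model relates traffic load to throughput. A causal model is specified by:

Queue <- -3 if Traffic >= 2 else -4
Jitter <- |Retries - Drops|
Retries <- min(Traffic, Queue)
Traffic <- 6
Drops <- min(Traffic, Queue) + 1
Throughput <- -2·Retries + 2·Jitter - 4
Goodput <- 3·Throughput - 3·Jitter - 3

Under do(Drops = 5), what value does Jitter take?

8

do(Drops=5) replaces the equation Drops <- min(Traffic, Queue) + 1 with the constant Drops = 5.
Queue = -3 if Traffic >= 2 else -4  [with Traffic=6]  = -3
Retries = min(Traffic, Queue)  [with Traffic=6, Queue=-3]  = -3
Jitter = |Retries - Drops|  [with Retries=-3, Drops=5]  = 8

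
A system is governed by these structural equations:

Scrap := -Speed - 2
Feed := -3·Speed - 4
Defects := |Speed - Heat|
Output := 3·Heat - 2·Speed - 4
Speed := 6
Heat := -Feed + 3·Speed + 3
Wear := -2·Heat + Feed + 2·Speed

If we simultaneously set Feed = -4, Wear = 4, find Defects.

Setting Feed = -4, Wear = 4 by intervention discards those variables' equations.
Heat = -Feed + 3·Speed + 3  [with Feed=-4, Speed=6]  = 25
Defects = |Speed - Heat|  [with Speed=6, Heat=25]  = 19

19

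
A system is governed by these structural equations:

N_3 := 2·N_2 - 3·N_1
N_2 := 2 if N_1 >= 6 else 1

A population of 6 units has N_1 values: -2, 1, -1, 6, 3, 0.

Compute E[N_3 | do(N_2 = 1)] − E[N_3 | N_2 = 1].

do(N_2=1) breaks N_2's dependence on N_1. With N_2=1 fixed, N_3 across the units is 8, -1, 5, -16, -7, 2, mean -1.5.
E[N_3|N_2=1] averages over only the 5 units with N_2=1 (N_1 = -2, 1, -1, 3, 0): N_3 = 8, -1, 5, -7, 2, mean 1.4.
Difference = -1.5 − 1.4 = -2.9.

-2.9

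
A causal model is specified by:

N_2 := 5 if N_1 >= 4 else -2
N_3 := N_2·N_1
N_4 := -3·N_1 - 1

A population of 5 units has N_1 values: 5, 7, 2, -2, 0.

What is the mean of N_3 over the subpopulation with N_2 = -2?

0

E[N_3|N_2=-2] averages over only the 3 units with N_2=-2 (N_1 = 2, -2, 0): N_3 = -4, 4, 0, mean 0.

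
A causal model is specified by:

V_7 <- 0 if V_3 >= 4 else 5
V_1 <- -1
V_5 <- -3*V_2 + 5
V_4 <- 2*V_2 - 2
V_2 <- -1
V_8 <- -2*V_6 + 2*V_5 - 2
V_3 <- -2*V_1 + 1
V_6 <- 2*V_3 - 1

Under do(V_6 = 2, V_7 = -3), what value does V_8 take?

10

The joint intervention fixes V_6 = 2, V_7 = -3, removing each variable's own equation.
V_5 = -3*V_2 + 5  [with V_2=-1]  = 8
V_8 = -2*V_6 + 2*V_5 - 2  [with V_6=2, V_5=8]  = 10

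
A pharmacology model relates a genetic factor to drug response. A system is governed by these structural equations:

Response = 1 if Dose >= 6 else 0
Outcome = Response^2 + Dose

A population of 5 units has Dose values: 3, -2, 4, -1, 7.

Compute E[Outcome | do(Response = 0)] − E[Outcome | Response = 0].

1.2

Under do(Response=0), Response's equation is replaced by Response=0 for every unit. Per-unit Outcome: 3, -2, 4, -1, 7. Mean = 2.2.
Observing Response=0 restricts to units where Response's equation naturally yields 0: Dose ∈ {3, -2, 4, -1}. In that subpopulation Outcome = 3, -2, 4, -1, mean 1.
Difference = 2.2 − 1 = 1.2.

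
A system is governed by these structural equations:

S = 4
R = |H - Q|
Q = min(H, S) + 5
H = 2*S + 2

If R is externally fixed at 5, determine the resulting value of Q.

Under do(R=5), the mechanism R = |H - Q| is discarded; R is fixed at 5.
Since Q is not a descendant of the intervened variable, it is unaffected.
H = 2*S + 2  [with S=4]  = 10
Q = min(H, S) + 5  [with H=10, S=4]  = 9

9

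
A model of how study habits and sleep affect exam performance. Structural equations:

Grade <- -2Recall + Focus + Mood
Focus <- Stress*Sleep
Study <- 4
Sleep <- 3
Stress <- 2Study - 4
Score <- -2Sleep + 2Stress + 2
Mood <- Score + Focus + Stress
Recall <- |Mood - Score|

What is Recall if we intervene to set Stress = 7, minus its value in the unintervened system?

12

The intervention breaks the incoming arrows to Stress: Stress <- 2Study - 4 no longer applies, and Stress = 7.
Focus = Stress*Sleep  [with Stress=7, Sleep=3]  = 21
Score = -2Sleep + 2Stress + 2  [with Sleep=3, Stress=7]  = 10
Mood = Score + Focus + Stress  [with Score=10, Focus=21, Stress=7]  = 38
Recall = |Mood - Score|  [with Mood=38, Score=10]  = 28
Without intervention: Stress = 2Study - 4  [with Study=4]  = 4; Focus = Stress*Sleep  [with Stress=4, Sleep=3]  = 12; Score = -2Sleep + 2Stress + 2  [with Sleep=3, Stress=4]  = 4; Mood = Score + Focus + Stress  [with Score=4, Focus=12, Stress=4]  = 20; Recall = |Mood - Score|  [with Mood=20, Score=4]  = 16.
Change = 28 − 16 = 12.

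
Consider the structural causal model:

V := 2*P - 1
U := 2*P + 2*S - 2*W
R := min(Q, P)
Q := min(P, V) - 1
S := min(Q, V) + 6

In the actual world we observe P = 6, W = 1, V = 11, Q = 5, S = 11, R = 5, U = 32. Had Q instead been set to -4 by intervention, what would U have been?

The intervention breaks the incoming arrows to Q: Q := min(P, V) - 1 no longer applies, and Q = -4.
V = 2*P - 1  [with P=6]  = 11
S = min(Q, V) + 6  [with Q=-4, V=11]  = 2
U = 2*P + 2*S - 2*W  [with P=6, S=2, W=1]  = 14

14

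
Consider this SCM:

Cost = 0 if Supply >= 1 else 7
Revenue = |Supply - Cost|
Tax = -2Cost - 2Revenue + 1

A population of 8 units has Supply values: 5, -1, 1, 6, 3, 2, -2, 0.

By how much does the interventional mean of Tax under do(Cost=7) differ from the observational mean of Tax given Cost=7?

The intervention sets Cost=7 in all 8 units regardless of Supply. Recomputing Tax per unit gives -17, -29, -25, -15, -21, -23, -31, -27; average -23.5.
Observing Cost=7 restricts to units where Cost's equation naturally yields 7: Supply ∈ {-1, -2, 0}. In that subpopulation Tax = -29, -31, -27, mean -29.
Difference = -23.5 − (-29) = 5.5.

5.5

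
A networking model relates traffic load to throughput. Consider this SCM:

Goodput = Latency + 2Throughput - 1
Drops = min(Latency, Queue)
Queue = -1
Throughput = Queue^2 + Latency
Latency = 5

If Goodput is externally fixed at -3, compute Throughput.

The intervention breaks the incoming arrows to Goodput: Goodput = Latency + 2Throughput - 1 no longer applies, and Goodput = -3.
Since Throughput is not a descendant of the intervened variable, it is unaffected.
Throughput = Queue^2 + Latency  [with Queue=-1, Latency=5]  = 6

6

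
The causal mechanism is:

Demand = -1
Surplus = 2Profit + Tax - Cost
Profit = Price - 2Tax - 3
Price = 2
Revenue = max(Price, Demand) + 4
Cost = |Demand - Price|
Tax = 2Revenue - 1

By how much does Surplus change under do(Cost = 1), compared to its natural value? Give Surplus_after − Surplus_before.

The intervention breaks the incoming arrows to Cost: Cost = |Demand - Price| no longer applies, and Cost = 1.
Revenue = max(Price, Demand) + 4  [with Price=2, Demand=-1]  = 6
Tax = 2Revenue - 1  [with Revenue=6]  = 11
Profit = Price - 2Tax - 3  [with Price=2, Tax=11]  = -23
Surplus = 2Profit + Tax - Cost  [with Profit=-23, Tax=11, Cost=1]  = -36
Without intervention: Cost = |Demand - Price|  [with Demand=-1, Price=2]  = 3; Revenue = max(Price, Demand) + 4  [with Price=2, Demand=-1]  = 6; Tax = 2Revenue - 1  [with Revenue=6]  = 11; Profit = Price - 2Tax - 3  [with Price=2, Tax=11]  = -23; Surplus = 2Profit + Tax - Cost  [with Profit=-23, Tax=11, Cost=3]  = -38.
Change = -36 − (-38) = 2.

2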